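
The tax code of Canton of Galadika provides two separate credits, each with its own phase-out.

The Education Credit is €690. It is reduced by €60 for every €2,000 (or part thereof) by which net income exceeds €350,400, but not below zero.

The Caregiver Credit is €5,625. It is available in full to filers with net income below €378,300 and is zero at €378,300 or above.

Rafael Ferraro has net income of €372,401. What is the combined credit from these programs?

Education Credit: income exceeds €350,400 by €22,001 → 12 increments × €60 = €720 ≥ base, so the credit is €0.
Caregiver Credit: €372,401 is below the €378,300 cutoff, so the full €5,625 applies.
Total: €0 + €5,625 = €5,625.

€5,625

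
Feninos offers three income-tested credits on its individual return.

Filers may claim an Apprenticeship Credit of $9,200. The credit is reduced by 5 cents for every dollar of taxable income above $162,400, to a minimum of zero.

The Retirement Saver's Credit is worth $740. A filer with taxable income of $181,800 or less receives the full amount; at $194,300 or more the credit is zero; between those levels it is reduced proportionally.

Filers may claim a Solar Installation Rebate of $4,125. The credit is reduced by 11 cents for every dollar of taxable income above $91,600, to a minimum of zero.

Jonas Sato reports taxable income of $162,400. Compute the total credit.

$9,940

Apprenticeship Credit: $162,400 is at or below the $162,400 threshold, so the full $9,200 applies.
Retirement Saver's Credit: $162,400 is at or below the $181,800 threshold, so the full $740 applies.
Solar Installation Rebate: 11% of the $70,800 excess over $91,600 is $7,788 ≥ base, so the credit is $0.
Total: $9,200 + $740 + $0 = $9,940.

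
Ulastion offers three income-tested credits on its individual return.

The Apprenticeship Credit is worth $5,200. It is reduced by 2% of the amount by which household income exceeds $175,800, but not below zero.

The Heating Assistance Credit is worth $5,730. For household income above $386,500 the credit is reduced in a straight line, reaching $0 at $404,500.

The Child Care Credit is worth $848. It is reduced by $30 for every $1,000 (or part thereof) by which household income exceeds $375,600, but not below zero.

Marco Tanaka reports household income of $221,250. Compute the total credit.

Apprenticeship Credit: 2% of the $45,450 excess over $175,800 is $909; credit = $5,200 − $909 = $4,291.
Heating Assistance Credit: $221,250 is at or below the $386,500 threshold, so the full $5,730 applies.
Child Care Credit: $221,250 is at or below the $375,600 threshold, so the full $848 applies.
Total: $4,291 + $5,730 + $848 = $10,869.

$10,869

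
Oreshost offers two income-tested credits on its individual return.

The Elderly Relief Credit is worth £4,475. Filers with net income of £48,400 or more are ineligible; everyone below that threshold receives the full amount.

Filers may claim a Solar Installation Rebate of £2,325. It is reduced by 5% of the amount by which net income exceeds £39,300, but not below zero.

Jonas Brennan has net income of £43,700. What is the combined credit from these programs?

£6,580

Elderly Relief Credit: £43,700 is below the £48,400 cutoff, so the full £4,475 applies.
Solar Installation Rebate: 5% of the £4,400 excess over £39,300 is £220; credit = £2,325 − £220 = £2,105.
Total: £4,475 + £2,105 = £6,580.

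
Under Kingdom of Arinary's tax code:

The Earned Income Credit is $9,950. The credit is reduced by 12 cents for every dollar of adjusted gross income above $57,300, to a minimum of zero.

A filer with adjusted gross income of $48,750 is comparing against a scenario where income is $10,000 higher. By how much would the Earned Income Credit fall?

At $48,750 — $48,750 is at or below the $57,300 threshold, so the full $9,950 applies.
At $58,750 — 12% of the $1,450 excess over $57,300 is $174; credit = $9,950 − $174 = $9,776.
Lost: $9,950 − $9,776 = $174.

$174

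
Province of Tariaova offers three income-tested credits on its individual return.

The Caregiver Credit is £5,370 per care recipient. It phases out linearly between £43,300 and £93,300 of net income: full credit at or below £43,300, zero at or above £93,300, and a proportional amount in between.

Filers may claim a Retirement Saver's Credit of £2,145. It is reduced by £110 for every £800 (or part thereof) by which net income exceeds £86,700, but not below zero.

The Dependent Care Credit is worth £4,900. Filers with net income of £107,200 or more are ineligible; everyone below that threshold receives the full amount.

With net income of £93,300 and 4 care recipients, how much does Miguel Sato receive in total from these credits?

£6,055

Caregiver Credit: base = 4 × £5,370 = £21,480. £93,300 is at or above £93,300, so the credit is £0.
Retirement Saver's Credit: income exceeds £86,700 by £6,600, which is 9 full-or-partial £800 increments; reduction = 9 × £110 = £990, leaving £1,155.
Dependent Care Credit: £93,300 is below the £107,200 cutoff, so the full £4,900 applies.
Total: £0 + £1,155 + £4,900 = £6,055.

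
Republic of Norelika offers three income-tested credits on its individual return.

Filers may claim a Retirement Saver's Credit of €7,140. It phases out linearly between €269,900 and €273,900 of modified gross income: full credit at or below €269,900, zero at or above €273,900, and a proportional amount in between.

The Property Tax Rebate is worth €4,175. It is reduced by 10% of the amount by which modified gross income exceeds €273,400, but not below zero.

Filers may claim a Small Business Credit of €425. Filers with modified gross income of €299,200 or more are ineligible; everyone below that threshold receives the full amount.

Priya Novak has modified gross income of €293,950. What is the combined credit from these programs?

€2,545

Retirement Saver's Credit: €293,950 is at or above €273,900, so the credit is €0.
Property Tax Rebate: 10% of the €20,550 excess over €273,400 is €2,055; credit = €4,175 − €2,055 = €2,120.
Small Business Credit: €293,950 is below the €299,200 cutoff, so the full €425 applies.
Total: €0 + €2,120 + €425 = €2,545.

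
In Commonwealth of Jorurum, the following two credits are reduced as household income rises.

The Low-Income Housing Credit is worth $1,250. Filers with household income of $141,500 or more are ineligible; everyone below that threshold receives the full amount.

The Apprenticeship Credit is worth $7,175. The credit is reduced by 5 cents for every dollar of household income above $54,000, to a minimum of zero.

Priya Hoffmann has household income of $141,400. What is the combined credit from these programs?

$4,055

Low-Income Housing Credit: $141,400 is below the $141,500 cutoff, so the full $1,250 applies.
Apprenticeship Credit: 5% of the $87,400 excess over $54,000 is $4,370; credit = $7,175 − $4,370 = $2,805.
Total: $1,250 + $2,805 = $4,055.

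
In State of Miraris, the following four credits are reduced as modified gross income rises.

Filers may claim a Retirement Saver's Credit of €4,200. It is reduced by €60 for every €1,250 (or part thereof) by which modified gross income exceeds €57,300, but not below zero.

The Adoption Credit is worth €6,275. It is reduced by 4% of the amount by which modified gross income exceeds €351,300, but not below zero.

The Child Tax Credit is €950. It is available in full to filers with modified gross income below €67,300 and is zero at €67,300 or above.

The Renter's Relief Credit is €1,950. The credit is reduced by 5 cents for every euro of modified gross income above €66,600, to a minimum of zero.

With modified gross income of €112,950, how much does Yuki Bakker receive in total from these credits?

Retirement Saver's Credit: income exceeds €57,300 by €55,650, which is 45 full-or-partial €1,250 increments; reduction = 45 × €60 = €2,700, leaving €1,500.
Adoption Credit: €112,950 is at or below the €351,300 threshold, so the full €6,275 applies.
Child Tax Credit: €112,950 meets or exceeds the €67,300 cutoff, so the credit is €0.
Renter's Relief Credit: 5% of the €46,350 excess over €66,600 is €2,317.50 ≥ base, so the credit is €0.
Total: €1,500 + €6,275 + €0 + €0 = €7,775.

€7,775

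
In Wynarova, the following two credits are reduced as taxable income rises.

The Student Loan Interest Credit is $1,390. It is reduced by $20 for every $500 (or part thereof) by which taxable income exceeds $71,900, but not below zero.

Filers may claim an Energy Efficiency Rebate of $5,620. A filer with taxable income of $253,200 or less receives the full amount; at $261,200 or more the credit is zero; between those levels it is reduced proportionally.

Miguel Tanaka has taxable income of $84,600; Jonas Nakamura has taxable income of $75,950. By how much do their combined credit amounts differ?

$340

Miguel ($84,600): Student Loan Interest Credit: income exceeds $71,900 by $12,700, which is 26 full-or-partial $500 increments; reduction = 26 × $20 = $520, leaving $870. Energy Efficiency Rebate: $84,600 is at or below the $253,200 threshold, so the full $5,620 applies. total $870 + $5,620 = $6,490
Jonas ($75,950): Student Loan Interest Credit: income exceeds $71,900 by $4,050, which is 9 full-or-partial $500 increments; reduction = 9 × $20 = $180, leaving $1,210. Energy Efficiency Rebate: $75,950 is at or below the $253,200 threshold, so the full $5,620 applies. total $1,210 + $5,620 = $6,830
Difference: |$6,490 − $6,830| = $340.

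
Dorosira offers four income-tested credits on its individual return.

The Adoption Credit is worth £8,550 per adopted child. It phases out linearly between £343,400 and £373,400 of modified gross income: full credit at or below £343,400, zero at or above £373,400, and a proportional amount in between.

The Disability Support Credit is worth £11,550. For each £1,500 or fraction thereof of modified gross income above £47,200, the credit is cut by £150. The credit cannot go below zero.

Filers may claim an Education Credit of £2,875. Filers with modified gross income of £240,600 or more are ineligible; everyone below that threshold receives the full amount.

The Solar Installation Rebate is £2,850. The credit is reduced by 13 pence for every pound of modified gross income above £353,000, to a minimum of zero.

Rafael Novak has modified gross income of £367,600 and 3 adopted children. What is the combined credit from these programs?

£5,911

Adoption Credit: base = 3 × £8,550 = £25,650. £367,600 is £24,200 into a £30,000 phase-out range, leaving 5,800/30,000 of the credit: £25,650 × 5,800/30,000 = £4,959.
Disability Support Credit: income exceeds £47,200 by £320,400 → 214 increments × £150 = £32,100 ≥ base, so the credit is £0.
Education Credit: £367,600 meets or exceeds the £240,600 cutoff, so the credit is £0.
Solar Installation Rebate: 13% of the £14,600 excess over £353,000 is £1,898; credit = £2,850 − £1,898 = £952.
Total: £4,959 + £0 + £0 + £952 = £5,911.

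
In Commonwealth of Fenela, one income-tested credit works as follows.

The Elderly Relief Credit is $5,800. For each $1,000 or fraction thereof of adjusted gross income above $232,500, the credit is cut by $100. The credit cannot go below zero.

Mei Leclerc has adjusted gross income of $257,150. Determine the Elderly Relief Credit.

Elderly Relief Credit: income exceeds $232,500 by $24,650, which is 25 full-or-partial $1,000 increments; reduction = 25 × $100 = $2,500, leaving $3,300.

$3,300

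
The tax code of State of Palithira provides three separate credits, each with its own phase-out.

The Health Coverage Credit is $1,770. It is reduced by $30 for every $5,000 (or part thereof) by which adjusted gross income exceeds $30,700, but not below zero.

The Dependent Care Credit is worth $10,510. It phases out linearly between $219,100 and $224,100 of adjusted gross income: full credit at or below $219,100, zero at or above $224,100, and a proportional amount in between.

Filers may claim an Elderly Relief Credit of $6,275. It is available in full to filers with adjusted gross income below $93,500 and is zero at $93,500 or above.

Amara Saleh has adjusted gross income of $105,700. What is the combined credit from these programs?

Health Coverage Credit: income exceeds $30,700 by $75,000, which is 15 full-or-partial $5,000 increments; reduction = 15 × $30 = $450, leaving $1,320.
Dependent Care Credit: $105,700 is at or below the $219,100 threshold, so the full $10,510 applies.
Elderly Relief Credit: $105,700 meets or exceeds the $93,500 cutoff, so the credit is $0.
Total: $1,320 + $10,510 + $0 = $11,830.

$11,830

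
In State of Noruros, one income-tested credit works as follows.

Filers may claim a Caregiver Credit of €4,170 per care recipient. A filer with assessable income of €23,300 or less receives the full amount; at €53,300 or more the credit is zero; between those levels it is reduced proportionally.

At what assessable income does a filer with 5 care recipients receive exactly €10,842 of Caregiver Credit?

€37,700

Full credit = 5 × €4,170 = €20,850.
€10,842 is 10,842/20,850 of the full €20,850, so 10,008/20,850 of the €30,000 range has been used: income = €23,300 + €30,000 × 10,008/20,850 = €37,700.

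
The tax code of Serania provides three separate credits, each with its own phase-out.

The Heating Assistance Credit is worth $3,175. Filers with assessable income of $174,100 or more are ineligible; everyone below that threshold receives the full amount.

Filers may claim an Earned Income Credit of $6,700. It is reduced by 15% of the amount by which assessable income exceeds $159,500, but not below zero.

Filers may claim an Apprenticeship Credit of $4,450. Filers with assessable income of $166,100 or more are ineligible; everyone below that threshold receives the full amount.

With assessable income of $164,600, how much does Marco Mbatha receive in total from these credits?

$13,560

Heating Assistance Credit: $164,600 is below the $174,100 cutoff, so the full $3,175 applies.
Earned Income Credit: 15% of the $5,100 excess over $159,500 is $765; credit = $6,700 − $765 = $5,935.
Apprenticeship Credit: $164,600 is below the $166,100 cutoff, so the full $4,450 applies.
Total: $3,175 + $5,935 + $4,450 = $13,560.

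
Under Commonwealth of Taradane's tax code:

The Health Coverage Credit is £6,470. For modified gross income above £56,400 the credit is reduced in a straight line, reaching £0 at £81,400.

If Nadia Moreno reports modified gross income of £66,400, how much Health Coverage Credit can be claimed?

£3,882

Health Coverage Credit: £66,400 is £10,000 into a £25,000 phase-out range, leaving 15,000/25,000 of the credit: £6,470 × 15,000/25,000 = £3,882.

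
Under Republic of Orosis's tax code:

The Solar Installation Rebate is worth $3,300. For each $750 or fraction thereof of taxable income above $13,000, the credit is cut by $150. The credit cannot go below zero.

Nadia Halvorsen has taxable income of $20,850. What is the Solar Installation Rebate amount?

Solar Installation Rebate: income exceeds $13,000 by $7,850, which is 11 full-or-partial $750 increments; reduction = 11 × $150 = $1,650, leaving $1,650.

$1,650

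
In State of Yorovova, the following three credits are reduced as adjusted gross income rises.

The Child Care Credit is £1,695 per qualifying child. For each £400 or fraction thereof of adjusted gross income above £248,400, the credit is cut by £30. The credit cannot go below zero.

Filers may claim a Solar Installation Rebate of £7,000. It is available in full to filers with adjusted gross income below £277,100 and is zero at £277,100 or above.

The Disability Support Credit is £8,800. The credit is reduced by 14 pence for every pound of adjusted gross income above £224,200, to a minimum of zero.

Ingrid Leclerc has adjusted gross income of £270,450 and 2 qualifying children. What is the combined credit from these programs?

Child Care Credit: base = 2 × £1,695 = £3,390. income exceeds £248,400 by £22,050, which is 56 full-or-partial £400 increments; reduction = 56 × £30 = £1,680, leaving £1,710.
Solar Installation Rebate: £270,450 is below the £277,100 cutoff, so the full £7,000 applies.
Disability Support Credit: 14% of the £46,250 excess over £224,200 is £6,475; credit = £8,800 − £6,475 = £2,325.
Total: £1,710 + £7,000 + £2,325 = £11,035.

£11,035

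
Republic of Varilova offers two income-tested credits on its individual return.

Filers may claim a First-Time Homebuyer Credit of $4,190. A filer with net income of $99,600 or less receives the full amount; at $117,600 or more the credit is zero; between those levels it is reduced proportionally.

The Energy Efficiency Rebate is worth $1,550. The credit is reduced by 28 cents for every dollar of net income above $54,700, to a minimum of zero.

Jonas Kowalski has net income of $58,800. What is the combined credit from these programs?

First-Time Homebuyer Credit: $58,800 is at or below the $99,600 threshold, so the full $4,190 applies.
Energy Efficiency Rebate: 28% of the $4,100 excess over $54,700 is $1,148; credit = $1,550 − $1,148 = $402.
Total: $4,190 + $402 = $4,592.

$4,592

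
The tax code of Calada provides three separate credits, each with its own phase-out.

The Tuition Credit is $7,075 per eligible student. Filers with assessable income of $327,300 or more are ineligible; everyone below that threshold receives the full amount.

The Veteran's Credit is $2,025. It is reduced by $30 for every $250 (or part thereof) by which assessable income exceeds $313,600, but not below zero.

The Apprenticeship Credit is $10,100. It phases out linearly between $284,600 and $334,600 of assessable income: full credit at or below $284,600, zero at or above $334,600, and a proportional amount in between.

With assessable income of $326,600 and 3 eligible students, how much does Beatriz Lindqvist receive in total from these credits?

$23,306

Tuition Credit: base = 3 × $7,075 = $21,225. $326,600 is below the $327,300 cutoff, so the full $21,225 applies.
Veteran's Credit: income exceeds $313,600 by $13,000, which is 52 full-or-partial $250 increments; reduction = 52 × $30 = $1,560, leaving $465.
Apprenticeship Credit: $326,600 is $42,000 into a $50,000 phase-out range, leaving 8,000/50,000 of the credit: $10,100 × 8,000/50,000 = $1,616.
Total: $21,225 + $465 + $1,616 = $23,306.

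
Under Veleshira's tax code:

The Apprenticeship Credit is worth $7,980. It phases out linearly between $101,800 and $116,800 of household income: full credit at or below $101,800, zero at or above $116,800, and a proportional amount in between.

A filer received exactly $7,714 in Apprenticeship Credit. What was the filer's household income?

$7,714 is 7,714/7,980 of the full $7,980, so 266/7,980 of the $15,000 range has been used: income = $101,800 + $15,000 × 266/7,980 = $102,300.

$102,300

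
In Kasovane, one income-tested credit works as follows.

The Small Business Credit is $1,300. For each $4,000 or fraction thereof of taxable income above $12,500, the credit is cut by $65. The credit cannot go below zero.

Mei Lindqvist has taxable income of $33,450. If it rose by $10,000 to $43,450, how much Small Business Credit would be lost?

At $33,450 — income exceeds $12,500 by $20,950, which is 6 full-or-partial $4,000 increments; reduction = 6 × $65 = $390, leaving $910.
At $43,450 — income exceeds $12,500 by $30,950, which is 8 full-or-partial $4,000 increments; reduction = 8 × $65 = $520, leaving $780.
Lost: $910 − $780 = $130.

$130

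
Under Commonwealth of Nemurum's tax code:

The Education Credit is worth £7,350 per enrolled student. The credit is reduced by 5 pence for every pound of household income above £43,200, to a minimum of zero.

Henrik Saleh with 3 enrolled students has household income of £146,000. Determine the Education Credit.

Education Credit: base = 3 × £7,350 = £22,050. 5% of the £102,800 excess over £43,200 is £5,140; credit = £22,050 − £5,140 = £16,910.

£16,910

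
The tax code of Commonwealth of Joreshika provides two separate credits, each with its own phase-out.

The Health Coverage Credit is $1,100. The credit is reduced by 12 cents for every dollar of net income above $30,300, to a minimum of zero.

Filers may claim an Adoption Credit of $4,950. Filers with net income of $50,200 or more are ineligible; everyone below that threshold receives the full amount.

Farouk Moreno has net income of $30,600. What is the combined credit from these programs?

$6,014

Health Coverage Credit: 12% of the $300 excess over $30,300 is $36; credit = $1,100 − $36 = $1,064.
Adoption Credit: $30,600 is below the $50,200 cutoff, so the full $4,950 applies.
Total: $1,064 + $4,950 = $6,014.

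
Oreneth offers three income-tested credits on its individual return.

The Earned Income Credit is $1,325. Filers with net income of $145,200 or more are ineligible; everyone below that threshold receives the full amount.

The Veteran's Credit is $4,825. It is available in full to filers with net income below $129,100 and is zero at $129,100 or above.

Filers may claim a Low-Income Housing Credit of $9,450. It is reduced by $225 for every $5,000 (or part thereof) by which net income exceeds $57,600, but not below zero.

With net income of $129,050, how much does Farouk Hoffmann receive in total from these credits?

Earned Income Credit: $129,050 is below the $145,200 cutoff, so the full $1,325 applies.
Veteran's Credit: $129,050 is below the $129,100 cutoff, so the full $4,825 applies.
Low-Income Housing Credit: income exceeds $57,600 by $71,450, which is 15 full-or-partial $5,000 increments; reduction = 15 × $225 = $3,375, leaving $6,075.
Total: $1,325 + $4,825 + $6,075 = $12,225.

$12,225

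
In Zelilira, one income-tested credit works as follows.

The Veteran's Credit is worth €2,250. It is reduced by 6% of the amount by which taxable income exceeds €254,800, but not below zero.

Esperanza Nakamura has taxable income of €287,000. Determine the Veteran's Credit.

€318

Veteran's Credit: 6% of the €32,200 excess over €254,800 is €1,932; credit = €2,250 − €1,932 = €318.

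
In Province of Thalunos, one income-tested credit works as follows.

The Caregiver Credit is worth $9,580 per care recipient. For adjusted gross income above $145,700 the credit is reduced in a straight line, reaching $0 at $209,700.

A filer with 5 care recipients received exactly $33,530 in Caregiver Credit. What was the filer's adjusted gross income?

Full credit = 5 × $9,580 = $47,900.
$33,530 is 33,530/47,900 of the full $47,900, so 14,370/47,900 of the $64,000 range has been used: income = $145,700 + $64,000 × 14,370/47,900 = $164,900.

$164,900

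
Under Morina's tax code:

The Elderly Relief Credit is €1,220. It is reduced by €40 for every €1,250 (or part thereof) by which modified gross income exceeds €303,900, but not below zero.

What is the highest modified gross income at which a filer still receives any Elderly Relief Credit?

After 30 increments the reduction is 30 × €40 = €1,200, leaving €20; one more increment wipes it out. Increment 30 ends at excess 30 × €1,250 = €37,500, so the highest qualifying income is €303,900 + €37,500 = €341,400.

€341,400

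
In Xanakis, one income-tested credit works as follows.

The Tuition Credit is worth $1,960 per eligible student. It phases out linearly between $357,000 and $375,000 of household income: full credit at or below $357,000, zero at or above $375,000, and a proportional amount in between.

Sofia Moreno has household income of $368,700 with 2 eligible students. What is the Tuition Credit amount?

Tuition Credit: base = 2 × $1,960 = $3,920. $368,700 is $11,700 into a $18,000 phase-out range, leaving 6,300/18,000 of the credit: $3,920 × 6,300/18,000 = $1,372.

$1,372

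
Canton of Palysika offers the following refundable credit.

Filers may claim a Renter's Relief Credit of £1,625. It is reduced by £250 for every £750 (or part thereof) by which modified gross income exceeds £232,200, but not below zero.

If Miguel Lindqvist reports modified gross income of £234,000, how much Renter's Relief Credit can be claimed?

Renter's Relief Credit: income exceeds £232,200 by £1,800, which is 3 full-or-partial £750 increments; reduction = 3 × £250 = £750, leaving £875.

£875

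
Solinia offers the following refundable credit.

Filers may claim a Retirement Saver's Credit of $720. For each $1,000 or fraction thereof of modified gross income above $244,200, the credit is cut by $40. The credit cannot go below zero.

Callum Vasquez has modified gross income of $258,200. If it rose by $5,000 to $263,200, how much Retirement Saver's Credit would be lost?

At $258,200 — income exceeds $244,200 by $14,000, which is 14 full-or-partial $1,000 increments; reduction = 14 × $40 = $560, leaving $160.
At $263,200 — income exceeds $244,200 by $19,000 → 19 increments × $40 = $760 ≥ base, so the credit is $0.
Lost: $160 − $0 = $160.

$160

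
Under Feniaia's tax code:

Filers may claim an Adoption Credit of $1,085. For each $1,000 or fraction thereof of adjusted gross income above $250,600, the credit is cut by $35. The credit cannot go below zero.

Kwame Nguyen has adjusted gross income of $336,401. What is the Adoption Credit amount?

$0

Adoption Credit: income exceeds $250,600 by $85,801 → 86 increments × $35 = $3,010 ≥ base, so the credit is $0.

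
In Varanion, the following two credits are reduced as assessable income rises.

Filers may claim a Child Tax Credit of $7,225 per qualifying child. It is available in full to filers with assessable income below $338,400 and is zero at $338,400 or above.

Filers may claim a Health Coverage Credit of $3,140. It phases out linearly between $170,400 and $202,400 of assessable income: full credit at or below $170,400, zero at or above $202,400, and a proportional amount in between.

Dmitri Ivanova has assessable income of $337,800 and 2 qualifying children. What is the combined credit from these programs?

$14,450

Child Tax Credit: base = 2 × $7,225 = $14,450. $337,800 is below the $338,400 cutoff, so the full $14,450 applies.
Health Coverage Credit: $337,800 is at or above $202,400, so the credit is $0.
Total: $14,450 + $0 = $14,450.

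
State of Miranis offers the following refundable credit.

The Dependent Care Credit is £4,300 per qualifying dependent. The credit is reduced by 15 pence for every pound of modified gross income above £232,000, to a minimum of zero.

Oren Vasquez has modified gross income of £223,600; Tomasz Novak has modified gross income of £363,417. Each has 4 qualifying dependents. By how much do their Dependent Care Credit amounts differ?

Oren (£223,600): Dependent Care Credit: base = 4 × £4,300 = £17,200. £223,600 is at or below the £232,000 threshold, so the full £17,200 applies.
Tomasz (£363,417): Dependent Care Credit: base = 4 × £4,300 = £17,200. 15% of the £131,417 excess over £232,000 is £19,712.55 ≥ base, so the credit is £0.
Difference: |£17,200 − £0| = £17,200.

£17,200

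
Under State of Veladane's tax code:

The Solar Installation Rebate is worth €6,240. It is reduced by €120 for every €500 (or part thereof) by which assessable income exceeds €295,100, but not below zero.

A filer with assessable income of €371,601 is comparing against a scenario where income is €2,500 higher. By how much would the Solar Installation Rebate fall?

€0

At €371,601 — income exceeds €295,100 by €76,501 → 154 increments × €120 = €18,480 ≥ base, so the credit is €0.
At €374,101 — income exceeds €295,100 by €79,001 → 159 increments × €120 = €19,080 ≥ base, so the credit is €0.
Lost: €0 − €0 = €0.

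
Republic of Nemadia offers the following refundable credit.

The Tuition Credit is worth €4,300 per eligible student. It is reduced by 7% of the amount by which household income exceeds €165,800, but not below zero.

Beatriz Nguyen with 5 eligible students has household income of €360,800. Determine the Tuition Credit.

€7,850

Tuition Credit: base = 5 × €4,300 = €21,500. 7% of the €195,000 excess over €165,800 is €13,650; credit = €21,500 − €13,650 = €7,850.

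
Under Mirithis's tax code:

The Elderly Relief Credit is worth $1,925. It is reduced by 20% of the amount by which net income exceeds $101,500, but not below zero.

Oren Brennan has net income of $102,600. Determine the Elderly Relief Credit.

$1,705

Elderly Relief Credit: 20% of the $1,100 excess over $101,500 is $220; credit = $1,925 − $220 = $1,705.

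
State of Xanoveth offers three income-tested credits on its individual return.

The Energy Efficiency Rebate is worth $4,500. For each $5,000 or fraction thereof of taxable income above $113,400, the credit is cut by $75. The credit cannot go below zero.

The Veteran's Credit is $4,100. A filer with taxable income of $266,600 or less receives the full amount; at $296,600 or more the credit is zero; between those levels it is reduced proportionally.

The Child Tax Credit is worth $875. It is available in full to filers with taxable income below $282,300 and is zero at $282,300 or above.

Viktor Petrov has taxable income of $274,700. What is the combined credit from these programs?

Energy Efficiency Rebate: income exceeds $113,400 by $161,300, which is 33 full-or-partial $5,000 increments; reduction = 33 × $75 = $2,475, leaving $2,025.
Veteran's Credit: $274,700 is $8,100 into a $30,000 phase-out range, leaving 21,900/30,000 of the credit: $4,100 × 21,900/30,000 = $2,993.
Child Tax Credit: $274,700 is below the $282,300 cutoff, so the full $875 applies.
Total: $2,025 + $2,993 + $875 = $5,893.

$5,893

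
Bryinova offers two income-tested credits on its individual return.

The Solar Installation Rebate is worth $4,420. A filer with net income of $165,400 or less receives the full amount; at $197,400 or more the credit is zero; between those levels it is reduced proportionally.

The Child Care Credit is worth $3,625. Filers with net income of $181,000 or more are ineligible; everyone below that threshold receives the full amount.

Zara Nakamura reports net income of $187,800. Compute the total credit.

$1,326

Solar Installation Rebate: $187,800 is $22,400 into a $32,000 phase-out range, leaving 9,600/32,000 of the credit: $4,420 × 9,600/32,000 = $1,326.
Child Care Credit: $187,800 meets or exceeds the $181,000 cutoff, so the credit is $0.
Total: $1,326 + $0 = $1,326.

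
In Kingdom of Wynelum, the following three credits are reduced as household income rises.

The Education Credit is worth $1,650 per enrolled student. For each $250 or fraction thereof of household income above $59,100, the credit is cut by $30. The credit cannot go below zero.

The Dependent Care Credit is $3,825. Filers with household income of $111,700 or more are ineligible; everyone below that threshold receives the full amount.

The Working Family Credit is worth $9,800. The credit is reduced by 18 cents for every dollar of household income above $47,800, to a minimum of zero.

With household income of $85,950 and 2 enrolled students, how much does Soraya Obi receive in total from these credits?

$6,818

Education Credit: base = 2 × $1,650 = $3,300. income exceeds $59,100 by $26,850, which is 108 full-or-partial $250 increments; reduction = 108 × $30 = $3,240, leaving $60.
Dependent Care Credit: $85,950 is below the $111,700 cutoff, so the full $3,825 applies.
Working Family Credit: 18% of the $38,150 excess over $47,800 is $6,867; credit = $9,800 − $6,867 = $2,933.
Total: $60 + $3,825 + $2,933 = $6,818.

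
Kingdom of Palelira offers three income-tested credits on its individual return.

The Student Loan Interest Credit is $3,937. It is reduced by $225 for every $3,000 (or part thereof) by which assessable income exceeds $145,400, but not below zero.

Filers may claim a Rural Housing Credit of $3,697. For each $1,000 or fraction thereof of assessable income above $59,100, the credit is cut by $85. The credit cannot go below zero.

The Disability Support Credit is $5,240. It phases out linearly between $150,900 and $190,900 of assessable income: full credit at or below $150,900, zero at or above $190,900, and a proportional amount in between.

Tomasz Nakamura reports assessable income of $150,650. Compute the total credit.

Student Loan Interest Credit: income exceeds $145,400 by $5,250, which is 2 full-or-partial $3,000 increments; reduction = 2 × $225 = $450, leaving $3,487.
Rural Housing Credit: income exceeds $59,100 by $91,550 → 92 increments × $85 = $7,820 ≥ base, so the credit is $0.
Disability Support Credit: $150,650 is at or below the $150,900 threshold, so the full $5,240 applies.
Total: $3,487 + $0 + $5,240 = $8,727.

$8,727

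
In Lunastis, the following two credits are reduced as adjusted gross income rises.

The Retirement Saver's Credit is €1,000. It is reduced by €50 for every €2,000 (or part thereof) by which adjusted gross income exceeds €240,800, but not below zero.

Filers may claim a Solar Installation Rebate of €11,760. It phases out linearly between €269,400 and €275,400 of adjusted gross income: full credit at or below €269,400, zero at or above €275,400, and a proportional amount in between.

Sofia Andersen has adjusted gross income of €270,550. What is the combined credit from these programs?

Retirement Saver's Credit: income exceeds €240,800 by €29,750, which is 15 full-or-partial €2,000 increments; reduction = 15 × €50 = €750, leaving €250.
Solar Installation Rebate: €270,550 is €1,150 into a €6,000 phase-out range, leaving 4,850/6,000 of the credit: €11,760 × 4,850/6,000 = €9,506.
Total: €250 + €9,506 = €9,756.

€9,756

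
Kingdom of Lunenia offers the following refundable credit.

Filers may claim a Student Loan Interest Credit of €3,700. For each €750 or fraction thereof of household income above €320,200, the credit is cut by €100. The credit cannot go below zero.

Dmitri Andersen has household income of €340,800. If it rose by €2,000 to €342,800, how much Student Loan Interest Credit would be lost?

€300

At €340,800 — income exceeds €320,200 by €20,600, which is 28 full-or-partial €750 increments; reduction = 28 × €100 = €2,800, leaving €900.
At €342,800 — income exceeds €320,200 by €22,600, which is 31 full-or-partial €750 increments; reduction = 31 × €100 = €3,100, leaving €600.
Lost: €900 − €600 = €300.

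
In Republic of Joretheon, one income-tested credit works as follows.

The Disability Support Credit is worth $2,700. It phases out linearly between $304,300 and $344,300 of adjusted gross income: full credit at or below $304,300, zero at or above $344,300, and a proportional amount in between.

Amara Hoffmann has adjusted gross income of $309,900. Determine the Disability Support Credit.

$2,322

Disability Support Credit: $309,900 is $5,600 into a $40,000 phase-out range, leaving 34,400/40,000 of the credit: $2,700 × 34,400/40,000 = $2,322.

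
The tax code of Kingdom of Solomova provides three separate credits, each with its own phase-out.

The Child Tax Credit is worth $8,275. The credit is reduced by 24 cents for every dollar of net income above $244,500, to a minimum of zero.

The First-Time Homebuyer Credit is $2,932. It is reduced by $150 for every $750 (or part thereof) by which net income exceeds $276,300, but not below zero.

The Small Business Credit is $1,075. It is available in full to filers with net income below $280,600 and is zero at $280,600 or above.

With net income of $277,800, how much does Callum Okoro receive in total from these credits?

Child Tax Credit: 24% of the $33,300 excess over $244,500 is $7,992; credit = $8,275 − $7,992 = $283.
First-Time Homebuyer Credit: income exceeds $276,300 by $1,500, which is 2 full-or-partial $750 increments; reduction = 2 × $150 = $300, leaving $2,632.
Small Business Credit: $277,800 is below the $280,600 cutoff, so the full $1,075 applies.
Total: $283 + $2,632 + $1,075 = $3,990.

$3,990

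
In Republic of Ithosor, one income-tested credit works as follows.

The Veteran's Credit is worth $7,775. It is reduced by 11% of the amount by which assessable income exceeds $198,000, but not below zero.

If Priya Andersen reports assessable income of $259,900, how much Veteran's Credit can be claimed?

Veteran's Credit: 11% of the $61,900 excess over $198,000 is $6,809; credit = $7,775 − $6,809 = $966.

$966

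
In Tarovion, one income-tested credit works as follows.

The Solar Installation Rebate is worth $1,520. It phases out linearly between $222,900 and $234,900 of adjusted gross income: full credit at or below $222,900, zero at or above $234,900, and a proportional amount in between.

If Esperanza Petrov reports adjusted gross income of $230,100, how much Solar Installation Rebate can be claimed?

$608

Solar Installation Rebate: $230,100 is $7,200 into a $12,000 phase-out range, leaving 4,800/12,000 of the credit: $1,520 × 4,800/12,000 = $608.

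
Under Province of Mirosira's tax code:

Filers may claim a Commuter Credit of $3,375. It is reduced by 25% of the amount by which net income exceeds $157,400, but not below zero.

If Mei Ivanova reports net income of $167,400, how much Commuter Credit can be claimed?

$875

Commuter Credit: 25% of the $10,000 excess over $157,400 is $2,500; credit = $3,375 − $2,500 = $875.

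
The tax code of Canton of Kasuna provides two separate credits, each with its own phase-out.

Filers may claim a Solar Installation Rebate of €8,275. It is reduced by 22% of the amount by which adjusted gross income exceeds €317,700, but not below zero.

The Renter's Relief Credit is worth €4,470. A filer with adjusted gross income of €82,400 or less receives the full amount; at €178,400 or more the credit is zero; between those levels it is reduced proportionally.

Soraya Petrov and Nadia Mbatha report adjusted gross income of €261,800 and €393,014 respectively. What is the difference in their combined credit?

€8,275

Soraya (€261,800): Solar Installation Rebate: €261,800 is at or below the €317,700 threshold, so the full €8,275 applies. Renter's Relief Credit: €261,800 is at or above €178,400, so the credit is €0. total €8,275 + €0 = €8,275
Nadia (€393,014): Solar Installation Rebate: 22% of the €75,314 excess over €317,700 is €16,569.08 ≥ base, so the credit is €0. Renter's Relief Credit: €393,014 is at or above €178,400, so the credit is €0. total €0 + €0 = €0
Difference: |€8,275 − €0| = €8,275.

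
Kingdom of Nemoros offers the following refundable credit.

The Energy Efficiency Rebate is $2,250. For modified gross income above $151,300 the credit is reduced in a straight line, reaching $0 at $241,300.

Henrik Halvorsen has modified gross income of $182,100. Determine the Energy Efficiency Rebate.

Energy Efficiency Rebate: $182,100 is $30,800 into a $90,000 phase-out range, leaving 59,200/90,000 of the credit: $2,250 × 59,200/90,000 = $1,480.

$1,480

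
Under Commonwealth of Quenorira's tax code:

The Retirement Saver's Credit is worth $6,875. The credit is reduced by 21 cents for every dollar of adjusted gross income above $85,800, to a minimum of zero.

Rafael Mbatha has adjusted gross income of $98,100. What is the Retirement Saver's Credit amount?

$4,292

Retirement Saver's Credit: 21% of the $12,300 excess over $85,800 is $2,583; credit = $6,875 − $2,583 = $4,292.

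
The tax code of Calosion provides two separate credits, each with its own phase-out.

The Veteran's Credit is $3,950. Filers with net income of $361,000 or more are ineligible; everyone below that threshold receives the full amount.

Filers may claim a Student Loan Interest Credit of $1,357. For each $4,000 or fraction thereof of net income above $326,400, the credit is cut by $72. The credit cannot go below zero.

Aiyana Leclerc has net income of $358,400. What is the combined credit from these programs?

$4,731

Veteran's Credit: $358,400 is below the $361,000 cutoff, so the full $3,950 applies.
Student Loan Interest Credit: income exceeds $326,400 by $32,000, which is 8 full-or-partial $4,000 increments; reduction = 8 × $72 = $576, leaving $781.
Total: $3,950 + $781 = $4,731.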